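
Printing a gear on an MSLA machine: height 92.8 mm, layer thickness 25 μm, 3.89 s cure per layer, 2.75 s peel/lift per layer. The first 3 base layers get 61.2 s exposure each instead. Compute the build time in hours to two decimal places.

Layer count = ceil(92.8 / 0.025) = 3712.
Base layers = 3 × (61.2 + 2.75), so 191.85 s.
Regular layers = 3709 × (3.89 + 2.75), so 24627.76 s.
Total = 191.85 + 24627.76 = 24819.61 s = 6.89 hours.

6.89 hours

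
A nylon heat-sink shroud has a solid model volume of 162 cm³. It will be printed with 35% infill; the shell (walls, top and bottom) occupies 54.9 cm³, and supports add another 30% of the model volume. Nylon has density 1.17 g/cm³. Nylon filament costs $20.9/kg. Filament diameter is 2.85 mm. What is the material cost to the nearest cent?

$3.45

Volume inside the shell: 162 − 54.9 → 107.1 cm³.
Infill volume = 0.35 × 107.1, so 37.485 cm³.
Support = 0.30 × 162, so 48.6 cm³.
Total printed volume = 54.9 + 37.485 + 48.6 = 140.985 cm³.
Mass = 140.985 × 1.17, so 164.95245 g.
Cost = 164.95245 g / 1000 × $20.9/kg = $3.45.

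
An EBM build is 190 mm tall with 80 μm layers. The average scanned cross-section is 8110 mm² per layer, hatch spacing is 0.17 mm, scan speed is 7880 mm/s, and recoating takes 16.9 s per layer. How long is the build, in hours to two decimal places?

15.14 hours

Layers = ⌈190/0.08⌉ = 2375.
Hatch length per layer = 8110 / 0.17, so 47705.9 mm.
Per-layer scan time = 47705.9 / 7880 = 6.054 s.
Layer cycle = 6.054 + 16.9, so 22.954 s.
Build time = 2375 × 22.954 = 54515.75 s = 15.14 hours.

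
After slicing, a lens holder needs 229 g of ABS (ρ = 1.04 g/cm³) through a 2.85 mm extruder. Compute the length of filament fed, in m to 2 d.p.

Volume = 229 g / 1.04 g·cm⁻³ = 220.1923 cm³ = 220192.3 mm³.
A = π r² = π × 1.425² = 6.3794 mm².
L = V/A = 220192.3/6.3794 = 34516.15 mm → 34.52 m.

34.52 m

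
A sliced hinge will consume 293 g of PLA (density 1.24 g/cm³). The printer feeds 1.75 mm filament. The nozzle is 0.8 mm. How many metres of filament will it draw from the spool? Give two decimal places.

Volume = 293 g / 1.24 g·cm⁻³ = 236.2903 cm³ = 236290.3 mm³.
Cross-section of 1.75 mm filament: π·(1.75/2)² = 2.4053 mm².
L = V/A = 236290.3/2.4053 = 98237.35 mm → 98.24 m.

98.24 m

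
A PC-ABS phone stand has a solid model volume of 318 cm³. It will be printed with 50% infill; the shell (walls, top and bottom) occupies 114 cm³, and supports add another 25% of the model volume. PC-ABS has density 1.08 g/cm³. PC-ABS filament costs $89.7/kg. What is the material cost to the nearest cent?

Interior volume = 318 − 114 = 204 cm³.
Deposited infill = 0.50 × 204, so 102 cm³.
Support = 0.25 × 318, so 79.5 cm³.
Total printed volume = 114 + 102 + 79.5, so 295.5 cm³.
Mass = 295.5 × 1.08 = 319.14 g.
At $89.7/kg: 319.14/1000 × 89.7 = $28.63.

$28.63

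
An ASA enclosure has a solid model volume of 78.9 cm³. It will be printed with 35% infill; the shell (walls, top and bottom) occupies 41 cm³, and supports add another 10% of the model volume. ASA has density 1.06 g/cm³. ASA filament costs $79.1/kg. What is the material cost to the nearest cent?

Infill region: 78.9 − 41 → 37.9 cm³.
Infill volume = 0.35 × 37.9 = 13.265 cm³.
Support: 0.10 × 78.9 → 7.89 cm³.
Deposited volume = 41 + 13.265 + 7.89, so 62.155 cm³.
Mass = 62.155 × 1.06, so 65.8843 g.
Cost = 65.8843 g / 1000 × $79.1/kg = $5.21.

$5.21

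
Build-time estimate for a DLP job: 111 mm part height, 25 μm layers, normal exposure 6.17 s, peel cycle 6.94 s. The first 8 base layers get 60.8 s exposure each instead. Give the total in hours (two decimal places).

16.29 hours

Number of layers: 111 / 0.025 → 4440 (rounded up).
Bottom layers = 8 × (60.8 + 6.94) = 541.92 s.
Regular layers = 4432 × (6.17 + 6.94), so 58103.52 s.
Sum: 541.92 + 58103.52 = 58645.44 s → 16.29 hours.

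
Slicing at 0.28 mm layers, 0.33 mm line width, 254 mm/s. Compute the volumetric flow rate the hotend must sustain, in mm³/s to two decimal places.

A = 0.28 × 0.33 = 0.0924 mm².
Volumetric flow = 254 × 0.0924 = 23.47 mm³/s.

23.47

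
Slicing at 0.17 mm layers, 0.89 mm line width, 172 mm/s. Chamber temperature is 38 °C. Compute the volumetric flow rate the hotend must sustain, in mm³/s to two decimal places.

Extrusion cross-section = 0.17 × 0.89, so 0.1513 mm².
Q = v·A = 172 × 0.1513 = 26.02 mm³/s.

26.02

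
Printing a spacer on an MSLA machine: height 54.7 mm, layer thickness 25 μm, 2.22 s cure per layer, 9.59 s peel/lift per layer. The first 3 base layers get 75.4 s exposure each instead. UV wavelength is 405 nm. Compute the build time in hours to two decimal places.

Number of layers: 54.7 / 0.025 → 2188 (rounded up).
Burn-in layers = 3 × (75.4 + 9.59), so 254.97 s.
Normal layers = 2185 × (2.22 + 9.59) = 25804.85 s.
Sum: 254.97 + 25804.85 = 26059.82 s → 7.24 hours.

7.24 hours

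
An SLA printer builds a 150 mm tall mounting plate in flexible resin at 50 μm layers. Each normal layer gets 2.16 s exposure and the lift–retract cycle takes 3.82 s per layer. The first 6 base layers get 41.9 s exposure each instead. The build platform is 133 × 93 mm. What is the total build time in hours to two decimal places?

5.05 hours

Layers = ⌈150/0.05⌉ = 3000.
Bottom layers: 6 × (41.9 + 3.82) → 274.32 s.
Remaining layers = 2994 × (2.16 + 3.82) = 17904.12 s.
Total = 274.32 + 17904.12 = 18178.44 s = 5.05 hours.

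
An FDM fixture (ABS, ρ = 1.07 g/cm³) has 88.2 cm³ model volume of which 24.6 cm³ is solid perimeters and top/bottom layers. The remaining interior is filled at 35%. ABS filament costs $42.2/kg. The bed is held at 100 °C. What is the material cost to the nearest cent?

$2.12

Infill region = 88.2 − 24.6 = 63.6 cm³.
Infill volume = 0.35 × 63.6 = 22.26 cm³.
Deposited volume = 24.6 + 22.26 = 46.86 cm³.
Mass = 46.86 × 1.07 = 50.1402 g.
Cost = 50.1402 g / 1000 × $42.2/kg = $2.12.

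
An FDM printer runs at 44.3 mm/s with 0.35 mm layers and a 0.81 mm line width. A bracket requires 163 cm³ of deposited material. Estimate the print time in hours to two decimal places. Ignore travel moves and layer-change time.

Line area = 0.35 × 0.81, so 0.2835 mm².
Toolpath length = 163 cm³ / 0.2835 mm² = 163000 / 0.2835 = 574955.9 mm.
Time extruding: 574955.9 / 44.3 → 12978.7 s.
12978.7 s = 3.61 hours.

3.61 hours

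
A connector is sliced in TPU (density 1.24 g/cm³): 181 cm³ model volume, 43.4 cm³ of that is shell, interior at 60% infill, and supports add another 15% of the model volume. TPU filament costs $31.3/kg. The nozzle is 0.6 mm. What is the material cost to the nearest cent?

Infill region: 181 − 43.4 → 137.6 cm³.
Infill volume: 0.60 × 137.6 → 82.56 cm³.
Support: 0.15 × 181 → 27.15 cm³.
Total extruded = 43.4 + 82.56 + 27.15, so 153.11 cm³.
Mass: 153.11 × 1.24 → 189.8564 g.
At $31.3/kg: 189.8564/1000 × 31.3 = $5.94.

$5.94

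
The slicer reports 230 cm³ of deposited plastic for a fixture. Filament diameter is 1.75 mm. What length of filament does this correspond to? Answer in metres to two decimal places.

A = π r² = π × 0.875² = 2.4053 mm².
L = 230000 mm³ / 2.4053 mm² = 95622.17 mm, i.e. 95.62 m.

95.62 m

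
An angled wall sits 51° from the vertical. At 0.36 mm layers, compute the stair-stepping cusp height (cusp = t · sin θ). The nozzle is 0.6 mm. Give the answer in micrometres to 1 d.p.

279.8 μm

h_c = t·sin θ = 0.36 × 0.7771 = 0.279756 mm (279.8 μm).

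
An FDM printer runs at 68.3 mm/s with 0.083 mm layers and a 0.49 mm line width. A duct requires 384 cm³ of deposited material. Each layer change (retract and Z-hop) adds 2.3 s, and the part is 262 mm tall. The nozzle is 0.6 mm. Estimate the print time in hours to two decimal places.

40.42 hours

Extrusion cross-section: 0.083 × 0.49 → 0.04067 mm².
Toolpath length = 384 cm³ / 0.04067 mm² = 384000 / 0.04067 = 9441849 mm.
Time extruding: 9441849 / 68.3 → 138240.8 s.
Layer count = ceil(262 / 0.083) = 3157.
Z-hop total: 3157 × 2.3 → 7261.1 s.
Total = 138240.8 + 7261.1 = 145501.9 s = 40.42 hours.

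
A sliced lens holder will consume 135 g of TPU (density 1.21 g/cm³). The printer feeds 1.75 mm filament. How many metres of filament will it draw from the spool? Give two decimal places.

Volume = 135 g / 1.21 g·cm⁻³ = 111.5702 cm³ = 111570.2 mm³.
A = π r² = π × 0.875² = 2.4053 mm².
L = V/A = 111570.2/2.4053 = 46385.15 mm → 46.39 m.

46.39 m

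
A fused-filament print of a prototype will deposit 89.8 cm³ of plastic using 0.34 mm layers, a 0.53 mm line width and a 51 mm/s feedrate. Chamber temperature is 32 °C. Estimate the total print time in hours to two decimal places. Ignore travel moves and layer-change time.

Line area = 0.34 × 0.53 = 0.1802 mm².
Total extruded path = 89800/0.1802 = 498335.2 mm.
Time extruding = 498335.2 / 51 = 9771.3 s.
That's 9771.3 s → 2.71 hours.

2.71 hours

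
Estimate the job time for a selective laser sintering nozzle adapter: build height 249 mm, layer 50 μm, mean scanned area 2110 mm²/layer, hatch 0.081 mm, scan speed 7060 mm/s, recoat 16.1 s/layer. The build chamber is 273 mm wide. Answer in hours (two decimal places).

27.38 hours

Layer count = ceil(249 / 0.05) = 4980.
Scan path per layer: 2110 / 0.081 → 26049.4 mm.
Scan time per layer = 26049.4 / 7060, so 3.6897 s.
Per-layer time: 3.6897 + 16.1 → 19.7897 s.
Total: 4980 × 19.7897 s = 98552.706 s → 27.38 hours.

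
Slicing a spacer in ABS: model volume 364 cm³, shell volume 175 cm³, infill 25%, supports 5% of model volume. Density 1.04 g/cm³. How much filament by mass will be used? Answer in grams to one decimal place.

250.1 g

Volume inside the shell = 364 − 175, so 189 cm³.
Infill deposited: 0.25 × 189 → 47.25 cm³.
Support = 0.05 × 364, so 18.2 cm³.
Total printed volume = 175 + 47.25 + 18.2 = 240.45 cm³.
Mass: 240.45 × 1.04 → 250.068 g.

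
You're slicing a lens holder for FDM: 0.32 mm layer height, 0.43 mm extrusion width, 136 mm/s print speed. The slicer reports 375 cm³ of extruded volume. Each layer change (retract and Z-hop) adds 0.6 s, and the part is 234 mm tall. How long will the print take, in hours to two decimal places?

5.69 hours

Bead cross-section: 0.32 × 0.43 → 0.1376 mm².
Total extruded path = 375000/0.1376 = 2725290.7 mm.
Extrusion time = 2725290.7 / 136, so 20038.9 s.
Layer count = ceil(234 / 0.32) = 732.
Layer-change overhead = 732 × 0.6, so 439.2 s.
Total = 20038.9 + 439.2 = 20478.1 s = 5.69 hours.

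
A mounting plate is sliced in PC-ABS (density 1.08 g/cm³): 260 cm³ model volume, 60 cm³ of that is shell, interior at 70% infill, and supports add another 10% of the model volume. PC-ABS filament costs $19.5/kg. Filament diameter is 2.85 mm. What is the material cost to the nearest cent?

Interior volume = 260 − 60 = 200 cm³.
Infill volume = 0.70 × 200, so 140 cm³.
Support = 0.10 × 260, so 26 cm³.
Deposited volume = 60 + 140 + 26 = 226 cm³.
Mass: 226 × 1.08 → 244.08 g.
At $19.5/kg: 244.08/1000 × 19.5 = $4.76.

$4.76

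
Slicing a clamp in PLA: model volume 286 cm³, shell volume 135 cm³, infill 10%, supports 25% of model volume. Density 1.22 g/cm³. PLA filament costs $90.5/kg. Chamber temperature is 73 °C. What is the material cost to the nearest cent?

$24.47

Interior volume = 286 − 135, so 151 cm³.
Deposited infill: 0.10 × 151 → 15.1 cm³.
Support: 0.25 × 286 → 71.5 cm³.
Total printed volume = 135 + 15.1 + 71.5 = 221.6 cm³.
Mass = 221.6 × 1.22, so 270.352 g.
At $90.5/kg: 270.352/1000 × 90.5 = $24.47.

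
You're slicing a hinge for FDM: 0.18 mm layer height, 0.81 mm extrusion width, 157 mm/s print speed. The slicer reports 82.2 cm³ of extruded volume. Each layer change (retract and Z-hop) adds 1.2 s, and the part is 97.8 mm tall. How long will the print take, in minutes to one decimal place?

70.7 minutes

Bead cross-section: 0.18 × 0.81 → 0.1458 mm².
Total extruded path = 82200/0.1458 = 563786 mm.
Print-move time = 563786 / 157, so 3591 s.
Layer count = ceil(97.8 / 0.18) = 544.
Z-hop total = 544 × 1.2 = 652.8 s.
Altogether 3591 + 652.8 = 4243.8 s, i.e. 70.7 minutes.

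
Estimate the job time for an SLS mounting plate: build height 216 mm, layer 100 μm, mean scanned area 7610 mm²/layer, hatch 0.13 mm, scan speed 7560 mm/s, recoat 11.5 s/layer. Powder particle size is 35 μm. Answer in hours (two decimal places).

Layer count = ceil(216 / 0.1) = 2160.
Per-layer scan distance = 7610 / 0.13 = 58538.5 mm.
Per-layer scan time: 58538.5 / 7560 → 7.7432 s.
Per-layer time: 7.7432 + 11.5 → 19.2432 s.
Total: 2160 × 19.2432 s = 41565.312 s → 11.55 hours.

11.55 hours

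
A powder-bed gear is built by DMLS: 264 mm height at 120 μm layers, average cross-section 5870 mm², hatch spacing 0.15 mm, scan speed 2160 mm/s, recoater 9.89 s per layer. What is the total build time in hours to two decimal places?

17.12 hours

Layer count = ceil(264 / 0.12) = 2200.
Scan path per layer: 5870 / 0.15 → 39133.3 mm.
Laser time per layer = 39133.3 / 2160, so 18.1173 s.
Time per layer = 18.1173 + 9.89 = 28.0073 s.
2200 layers × 28.0073 s/layer = 61616.06 s, i.e. 17.12 hours.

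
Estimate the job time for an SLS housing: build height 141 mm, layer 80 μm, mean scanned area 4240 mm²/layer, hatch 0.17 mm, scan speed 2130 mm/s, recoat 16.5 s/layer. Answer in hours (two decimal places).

13.81 hours

Layer count = ceil(141 / 0.08) = 1763.
Scan path per layer: 4240 / 0.17 → 24941.2 mm.
Scan time per layer = 24941.2 / 2130, so 11.7095 s.
Per-layer time: 11.7095 + 16.5 → 28.2095 s.
Total: 1763 × 28.2095 s = 49733.3485 s → 13.81 hours.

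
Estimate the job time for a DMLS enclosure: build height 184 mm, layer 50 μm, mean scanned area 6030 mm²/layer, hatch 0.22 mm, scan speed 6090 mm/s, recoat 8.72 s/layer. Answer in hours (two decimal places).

Number of layers: 184 / 0.05 → 3680 (rounded up).
Scan path per layer = 6030 / 0.22 = 27409.1 mm.
Laser time per layer: 27409.1 / 6090 → 4.5007 s.
Per-layer time = 4.5007 + 8.72, so 13.2207 s.
3680 layers × 13.2207 s/layer = 48652.176 s, i.e. 13.51 hours.

13.51 hours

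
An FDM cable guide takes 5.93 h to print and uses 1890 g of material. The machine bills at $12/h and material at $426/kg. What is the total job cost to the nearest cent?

$876.30

Time charge = 12 × 5.93, so $71.16.
Feedstock cost = 426 × 1890/1000, so $805.14.
Job cost: 71.16 + 805.14 = $876.30.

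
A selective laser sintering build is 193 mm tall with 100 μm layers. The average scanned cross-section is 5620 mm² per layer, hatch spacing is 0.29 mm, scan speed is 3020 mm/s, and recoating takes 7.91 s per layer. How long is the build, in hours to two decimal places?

7.68 hours

Layer count = ceil(193 / 0.1) = 1930.
Per-layer scan distance: 5620 / 0.29 → 19379.3 mm.
Scan time per layer = 19379.3 / 3020, so 6.417 s.
Per-layer time: 6.417 + 7.91 → 14.327 s.
Total: 1930 × 14.327 s = 27651.11 s → 7.68 hours.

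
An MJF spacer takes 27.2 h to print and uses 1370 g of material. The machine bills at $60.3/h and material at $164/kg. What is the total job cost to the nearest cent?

$1864.84

Time charge: 60.3 × 27.2 → $1640.16.
Material cost = 164 × 1370/1000, so $224.68.
Job cost: 1640.16 + 224.68 = $1864.84.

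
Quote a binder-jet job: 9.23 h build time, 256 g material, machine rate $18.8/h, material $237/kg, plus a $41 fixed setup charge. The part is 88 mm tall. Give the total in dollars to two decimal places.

Machine cost: 18.8 × 9.23 → $173.524.
Material charge = 237 × 256/1000 = $60.672.
Adding setup: 173.524 + 60.672 + 41 → 275.196 ≈ $275.20.

$275.20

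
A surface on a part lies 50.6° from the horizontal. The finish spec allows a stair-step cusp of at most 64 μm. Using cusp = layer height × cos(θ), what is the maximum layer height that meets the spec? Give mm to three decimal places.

0.101 mm

t = h_c / cos θ = 0.064 / 0.6347 = 0.101 mm.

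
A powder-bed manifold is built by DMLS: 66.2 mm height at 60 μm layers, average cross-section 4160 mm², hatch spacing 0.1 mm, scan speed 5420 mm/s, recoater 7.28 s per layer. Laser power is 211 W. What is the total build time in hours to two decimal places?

4.59 hours

Layers = ⌈66.2/0.06⌉ = 1104.
Hatch length per layer: 4160 / 0.1 → 41600 mm.
Laser time per layer = 41600 / 5420, so 7.6753 s.
Layer cycle = 7.6753 + 7.28 = 14.9553 s.
Build time = 1104 × 14.9553 = 16510.6512 s = 4.59 hours.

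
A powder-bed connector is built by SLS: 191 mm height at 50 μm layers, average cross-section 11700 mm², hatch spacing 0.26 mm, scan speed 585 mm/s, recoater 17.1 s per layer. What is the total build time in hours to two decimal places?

99.77 hours

Layers = ⌈191/0.05⌉ = 3820.
Scan path per layer = 11700 / 0.26, so 45000 mm.
Laser time per layer: 45000 / 585 → 76.9231 s.
Layer cycle = 76.9231 + 17.1 = 94.0231 s.
Build time = 3820 × 94.0231 = 359168.242 s = 99.77 hours.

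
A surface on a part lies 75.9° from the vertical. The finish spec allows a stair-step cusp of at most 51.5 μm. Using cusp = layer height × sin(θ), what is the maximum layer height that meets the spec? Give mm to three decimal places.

Layer height = cusp / sin(75.9°) = 0.0515 / 0.9699 = 0.053 mm.

0.053 mm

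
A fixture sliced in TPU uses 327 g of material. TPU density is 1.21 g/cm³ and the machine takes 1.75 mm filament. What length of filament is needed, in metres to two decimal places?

Volume = 327 g / 1.21 g·cm⁻³ = 270.2479 cm³ = 270247.9 mm³.
Cross-section of 1.75 mm filament: π·(1.75/2)² = 2.4053 mm².
L = V/A = 270247.9/2.4053 = 112355.17 mm → 112.36 m.

112.36 m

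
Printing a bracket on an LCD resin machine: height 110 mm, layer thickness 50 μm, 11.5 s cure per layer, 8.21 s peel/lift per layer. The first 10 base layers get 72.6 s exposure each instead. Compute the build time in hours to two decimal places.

12.21 hours

Layer count = ceil(110 / 0.05) = 2200.
Base layers = 10 × (72.6 + 8.21) = 808.1 s.
Remaining layers = 2190 × (11.5 + 8.21) = 43164.9 s.
Sum: 808.1 + 43164.9 = 43973 s → 12.21 hours.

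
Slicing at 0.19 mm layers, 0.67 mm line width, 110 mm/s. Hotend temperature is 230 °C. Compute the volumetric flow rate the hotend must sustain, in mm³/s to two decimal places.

Bead cross-section = 0.19 × 0.67, so 0.1273 mm².
Q = v·A = 110 × 0.1273 = 14.00 mm³/s.

14.00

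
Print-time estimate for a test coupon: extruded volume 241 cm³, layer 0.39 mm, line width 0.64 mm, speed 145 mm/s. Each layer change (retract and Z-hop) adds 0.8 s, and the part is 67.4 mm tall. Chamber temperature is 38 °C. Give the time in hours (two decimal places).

Line area = 0.39 × 0.64 = 0.2496 mm².
Path length: 241000 mm³ / 0.2496 mm² → 965544.9 mm.
Extrusion time = 965544.9 / 145, so 6658.9 s.
Layers = ⌈67.4/0.39⌉ = 173.
Layer-change overhead: 173 × 0.8 → 138.4 s.
Total = 6658.9 + 138.4 = 6797.3 s = 1.89 hours.

1.89 hours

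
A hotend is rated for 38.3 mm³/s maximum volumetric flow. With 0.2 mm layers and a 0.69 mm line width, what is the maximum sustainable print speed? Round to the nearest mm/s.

278 mm/s

A: 0.2 × 0.69 → 0.138 mm².
Max speed = 38.3 / 0.138 = 277.54 ≈ 278 mm/s.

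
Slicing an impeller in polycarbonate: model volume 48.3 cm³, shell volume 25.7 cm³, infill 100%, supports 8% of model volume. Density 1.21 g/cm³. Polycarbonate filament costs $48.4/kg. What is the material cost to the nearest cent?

Interior volume = 48.3 − 25.7, so 22.6 cm³.
Deposited infill = 1.00 × 22.6 = 22.6 cm³.
Support: 0.08 × 48.3 → 3.864 cm³.
Total printed volume = 25.7 + 22.6 + 3.864 = 52.164 cm³.
Mass = 52.164 × 1.21 = 63.11844 g.
Cost = 63.11844 g / 1000 × $48.4/kg = $3.05.

$3.05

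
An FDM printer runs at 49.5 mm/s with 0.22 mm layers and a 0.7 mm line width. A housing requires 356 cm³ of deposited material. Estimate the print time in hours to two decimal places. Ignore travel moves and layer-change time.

12.97 hours

Extrusion cross-section = 0.22 × 0.7 = 0.154 mm².
Total extruded path = 356000/0.154 = 2311688.3 mm.
Print-move time: 2311688.3 / 49.5 → 46700.8 s.
46700.8 s = 12.97 hours.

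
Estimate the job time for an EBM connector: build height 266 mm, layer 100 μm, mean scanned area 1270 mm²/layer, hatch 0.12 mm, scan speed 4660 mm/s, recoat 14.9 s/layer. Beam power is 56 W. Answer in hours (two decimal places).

Number of layers: 266 / 0.1 → 2660 (rounded up).
Scan path per layer = 1270 / 0.12 = 10583.3 mm.
Scan time per layer = 10583.3 / 4660, so 2.2711 s.
Time per layer = 2.2711 + 14.9 = 17.1711 s.
Build time = 2660 × 17.1711 = 45675.126 s = 12.69 hours.

12.69 hours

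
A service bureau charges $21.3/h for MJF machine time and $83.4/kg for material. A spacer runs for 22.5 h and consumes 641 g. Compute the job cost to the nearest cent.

Machine cost: 21.3 × 22.5 → $479.25.
Material cost = 83.4 × 641/1000 = $53.4594.
Job cost: 479.25 + 53.4594 = 532.7094 ≈ $532.71.

$532.71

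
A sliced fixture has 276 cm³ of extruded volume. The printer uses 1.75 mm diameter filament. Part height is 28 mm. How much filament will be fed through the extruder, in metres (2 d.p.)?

114.75 m

Cross-section of 1.75 mm filament: π·(1.75/2)² = 2.4053 mm².
Length = 276 cm³ / 2.4053 mm² = 276000 / 2.4053 = 114746.6 mm = 114.75 m.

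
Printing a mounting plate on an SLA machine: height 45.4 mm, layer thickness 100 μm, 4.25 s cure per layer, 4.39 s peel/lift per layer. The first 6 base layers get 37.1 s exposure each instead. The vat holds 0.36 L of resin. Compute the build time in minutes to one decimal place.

68.7 minutes

Layers = ⌈45.4/0.1⌉ = 454.
Base layers = 6 × (37.1 + 4.39), so 248.94 s.
Remaining layers: 448 × (4.25 + 4.39) → 3870.72 s.
Sum: 248.94 + 3870.72 = 4119.66 s → 68.7 minutes.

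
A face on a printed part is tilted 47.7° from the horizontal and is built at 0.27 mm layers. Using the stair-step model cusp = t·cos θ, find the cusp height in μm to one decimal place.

Cusp = layer height × cos(47.7°) = 0.27 × 0.6730 = 0.18171 mm = 181.7 μm.

181.7 μm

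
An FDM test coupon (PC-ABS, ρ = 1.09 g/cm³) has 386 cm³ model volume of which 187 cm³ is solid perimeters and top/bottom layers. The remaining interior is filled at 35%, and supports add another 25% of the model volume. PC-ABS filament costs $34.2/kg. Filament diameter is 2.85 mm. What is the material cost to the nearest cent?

Infill region: 386 − 187 → 199 cm³.
Deposited infill = 0.35 × 199, so 69.65 cm³.
Support = 0.25 × 386, so 96.5 cm³.
Total extruded = 187 + 69.65 + 96.5, so 353.15 cm³.
Mass = 353.15 × 1.09 = 384.9335 g.
Cost = 384.9335 g / 1000 × $34.2/kg = $13.16.

$13.16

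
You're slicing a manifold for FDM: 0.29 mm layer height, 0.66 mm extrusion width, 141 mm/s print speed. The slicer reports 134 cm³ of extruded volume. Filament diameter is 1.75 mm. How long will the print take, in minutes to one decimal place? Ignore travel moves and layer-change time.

82.8 minutes

Bead cross-section: 0.29 × 0.66 → 0.1914 mm².
Toolpath length = 134 cm³ / 0.1914 mm² = 134000 / 0.1914 = 700104.5 mm.
Time extruding = 700104.5 / 141, so 4965.3 s.
4965.3 s = 82.8 minutes.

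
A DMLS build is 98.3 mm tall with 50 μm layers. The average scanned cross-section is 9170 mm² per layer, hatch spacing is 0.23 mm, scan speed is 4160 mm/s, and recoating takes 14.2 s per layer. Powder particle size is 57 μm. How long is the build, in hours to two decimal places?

Layers = ⌈98.3/0.05⌉ = 1966.
Scan path per layer = 9170 / 0.23, so 39869.6 mm.
Per-layer scan time = 39869.6 / 4160 = 9.584 s.
Time per layer = 9.584 + 14.2, so 23.784 s.
Total: 1966 × 23.784 s = 46759.344 s → 12.99 hours.

12.99 hours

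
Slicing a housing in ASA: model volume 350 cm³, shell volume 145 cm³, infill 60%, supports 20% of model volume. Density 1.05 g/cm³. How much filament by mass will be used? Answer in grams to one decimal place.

354.9 g

Volume inside the shell = 350 − 145 = 205 cm³.
Infill volume: 0.60 × 205 → 123 cm³.
Support: 0.20 × 350 → 70 cm³.
Total extruded: 145 + 123 + 70 → 338 cm³.
Mass: 338 × 1.05 → 354.9 g.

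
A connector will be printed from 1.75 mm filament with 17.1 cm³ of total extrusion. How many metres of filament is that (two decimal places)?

7.11 m

Cross-section of 1.75 mm filament: π·(1.75/2)² = 2.4053 mm².
Length = 17.1 cm³ / 2.4053 mm² = 17100 / 2.4053 = 7109.3 mm = 7.11 m.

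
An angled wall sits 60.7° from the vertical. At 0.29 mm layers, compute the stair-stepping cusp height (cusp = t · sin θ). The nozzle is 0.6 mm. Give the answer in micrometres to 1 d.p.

252.9 μm

Cusp = layer height × sin(60.7°) = 0.29 × 0.8721 = 0.252909 mm = 252.9 μm.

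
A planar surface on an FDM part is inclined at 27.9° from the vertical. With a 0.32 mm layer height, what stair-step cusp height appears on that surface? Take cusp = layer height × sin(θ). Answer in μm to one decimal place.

149.7 μm

sin(27.9°) = 0.4679, so cusp = 0.32 × 0.4679 = 0.149728 mm → 149.7 μm.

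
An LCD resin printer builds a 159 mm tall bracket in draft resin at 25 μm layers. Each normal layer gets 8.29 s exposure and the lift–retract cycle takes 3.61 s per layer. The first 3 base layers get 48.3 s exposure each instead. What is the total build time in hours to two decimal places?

21.06 hours

Number of layers: 159 / 0.025 → 6360 (rounded up).
Bottom layers: 3 × (48.3 + 3.61) → 155.73 s.
Regular layers: 6357 × (8.29 + 3.61) → 75648.3 s.
Sum: 155.73 + 75648.3 = 75804.03 s → 21.06 hours.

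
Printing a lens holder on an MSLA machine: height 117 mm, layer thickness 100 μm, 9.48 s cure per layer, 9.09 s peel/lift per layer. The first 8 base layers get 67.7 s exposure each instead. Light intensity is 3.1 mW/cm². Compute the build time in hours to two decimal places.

6.16 hours

Number of layers: 117 / 0.1 → 1170 (rounded up).
Base layers: 8 × (67.7 + 9.09) → 614.32 s.
Normal layers = 1162 × (9.48 + 9.09), so 21578.34 s.
Sum: 614.32 + 21578.34 = 22192.66 s → 6.16 hours.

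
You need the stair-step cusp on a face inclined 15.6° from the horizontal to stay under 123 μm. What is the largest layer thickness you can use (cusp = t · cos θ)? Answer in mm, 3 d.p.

0.128 mm

t = h_c / cos θ = 0.123 / 0.9632 = 0.128 mm.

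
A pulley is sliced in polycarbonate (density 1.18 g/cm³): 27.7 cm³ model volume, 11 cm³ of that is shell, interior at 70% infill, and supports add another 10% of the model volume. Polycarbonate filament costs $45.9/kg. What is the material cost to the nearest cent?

$1.38

Infill region: 27.7 − 11 → 16.7 cm³.
Infill volume: 0.70 × 16.7 → 11.69 cm³.
Support = 0.10 × 27.7, so 2.77 cm³.
Deposited volume: 11 + 11.69 + 2.77 → 25.46 cm³.
Mass = 25.46 × 1.18 = 30.0428 g.
At $45.9/kg: 30.0428/1000 × 45.9 = $1.38.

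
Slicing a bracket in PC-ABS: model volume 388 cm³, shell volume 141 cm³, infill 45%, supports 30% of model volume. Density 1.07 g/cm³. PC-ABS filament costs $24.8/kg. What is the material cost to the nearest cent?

$9.78

Volume inside the shell = 388 − 141, so 247 cm³.
Infill volume = 0.45 × 247 = 111.15 cm³.
Support: 0.30 × 388 → 116.4 cm³.
Total printed volume = 141 + 111.15 + 116.4 = 368.55 cm³.
Mass = 368.55 × 1.07, so 394.3485 g.
At $24.8/kg: 394.3485/1000 × 24.8 = $9.78.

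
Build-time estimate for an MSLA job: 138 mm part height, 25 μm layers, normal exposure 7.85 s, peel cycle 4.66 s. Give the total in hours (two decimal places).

Layers = ⌈138/0.025⌉ = 5520.
Each layer takes = 7.85 + 4.66 = 12.51 s.
Total = 5520 × 12.51 = 69055.2 s = 19.18 hours.

19.18 hours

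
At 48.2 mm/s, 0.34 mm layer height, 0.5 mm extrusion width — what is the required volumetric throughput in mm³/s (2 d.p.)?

Bead cross-section = 0.34 × 0.5, so 0.17 mm².
Volumetric flow = 48.2 × 0.17 = 8.19 mm³/s.

8.19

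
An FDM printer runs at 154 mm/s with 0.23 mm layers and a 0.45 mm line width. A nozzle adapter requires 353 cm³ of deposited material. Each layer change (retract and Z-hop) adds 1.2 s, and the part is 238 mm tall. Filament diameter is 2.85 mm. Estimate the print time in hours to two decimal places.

6.50 hours

Line area = 0.23 × 0.45 = 0.1035 mm².
Path length: 353000 mm³ / 0.1035 mm² → 3410628 mm.
Print-move time = 3410628 / 154, so 22146.9 s.
Layers = ⌈238/0.23⌉ = 1035.
Non-print overhead = 1035 × 1.2 = 1242 s.
Total = 22146.9 + 1242 = 23388.9 s = 6.50 hours.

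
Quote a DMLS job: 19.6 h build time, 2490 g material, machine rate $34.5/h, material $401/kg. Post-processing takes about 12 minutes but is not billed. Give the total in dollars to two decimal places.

$1674.69

Machine cost: 34.5 × 19.6 → $676.20.
Feedstock cost = 401 × 2490/1000, so $998.49.
Total = 676.20 + 998.49 = $1674.69.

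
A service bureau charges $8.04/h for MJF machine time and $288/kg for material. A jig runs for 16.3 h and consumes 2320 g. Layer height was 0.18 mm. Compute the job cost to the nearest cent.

$799.21

Machine cost = 8.04 × 16.3, so $131.052.
Feedstock cost = 288 × 2320/1000, so $668.16.
Total = 131.052 + 668.16 = 799.212 ≈ $799.21.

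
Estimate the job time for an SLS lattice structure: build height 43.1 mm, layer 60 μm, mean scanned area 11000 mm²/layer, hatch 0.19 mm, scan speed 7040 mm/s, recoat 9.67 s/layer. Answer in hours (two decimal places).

Layer count = ceil(43.1 / 0.06) = 719.
Scan path per layer = 11000 / 0.19, so 57894.7 mm.
Scan time per layer = 57894.7 / 7040 = 8.2237 s.
Time per layer = 8.2237 + 9.67 = 17.8937 s.
Total: 719 × 17.8937 s = 12865.5703 s → 3.57 hours.

3.57 hours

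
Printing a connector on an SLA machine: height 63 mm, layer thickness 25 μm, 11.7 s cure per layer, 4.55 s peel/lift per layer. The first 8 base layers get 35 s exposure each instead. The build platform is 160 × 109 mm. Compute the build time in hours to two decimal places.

11.43 hours

Layers = ⌈63/0.025⌉ = 2520.
Base layers = 8 × (35 + 4.55), so 316.4 s.
Normal layers: 2512 × (11.7 + 4.55) → 40820 s.
Total = 316.4 + 40820 = 41136.4 s = 11.43 hours.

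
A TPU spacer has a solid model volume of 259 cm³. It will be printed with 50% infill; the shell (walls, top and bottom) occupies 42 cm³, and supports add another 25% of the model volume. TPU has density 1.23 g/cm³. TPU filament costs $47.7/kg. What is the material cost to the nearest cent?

$12.63

Infill region = 259 − 42, so 217 cm³.
Infill deposited: 0.50 × 217 → 108.5 cm³.
Support = 0.25 × 259, so 64.75 cm³.
Deposited volume: 42 + 108.5 + 64.75 → 215.25 cm³.
Mass = 215.25 × 1.23, so 264.7575 g.
At $47.7/kg: 264.7575/1000 × 47.7 = $12.63.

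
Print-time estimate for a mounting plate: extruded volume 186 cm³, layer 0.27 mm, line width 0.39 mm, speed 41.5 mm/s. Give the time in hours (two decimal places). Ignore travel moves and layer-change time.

Bead cross-section = 0.27 × 0.39, so 0.1053 mm².
Path length: 186000 mm³ / 0.1053 mm² → 1766381.8 mm.
Print-move time: 1766381.8 / 41.5 → 42563.4 s.
In the requested units: 42563.4 s = 11.82 hours.

11.82 hours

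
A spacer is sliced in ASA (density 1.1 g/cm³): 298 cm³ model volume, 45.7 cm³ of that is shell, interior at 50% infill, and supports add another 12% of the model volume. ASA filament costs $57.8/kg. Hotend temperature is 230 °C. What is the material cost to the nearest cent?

$13.20

Interior volume = 298 − 45.7 = 252.3 cm³.
Infill deposited = 0.50 × 252.3, so 126.15 cm³.
Support = 0.12 × 298, so 35.76 cm³.
Deposited volume = 45.7 + 126.15 + 35.76 = 207.61 cm³.
Mass: 207.61 × 1.1 → 228.371 g.
At $57.8/kg: 228.371/1000 × 57.8 = $13.20.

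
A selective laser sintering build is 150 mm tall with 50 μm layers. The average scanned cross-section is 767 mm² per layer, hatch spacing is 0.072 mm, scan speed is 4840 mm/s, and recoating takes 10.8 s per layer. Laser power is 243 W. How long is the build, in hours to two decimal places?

Layers = ⌈150/0.05⌉ = 3000.
Per-layer scan distance = 767 / 0.072, so 10652.8 mm.
Laser time per layer = 10652.8 / 4840, so 2.201 s.
Time per layer = 2.201 + 10.8 = 13.001 s.
3000 layers × 13.001 s/layer = 39003 s, i.e. 10.83 hours.

10.83 hours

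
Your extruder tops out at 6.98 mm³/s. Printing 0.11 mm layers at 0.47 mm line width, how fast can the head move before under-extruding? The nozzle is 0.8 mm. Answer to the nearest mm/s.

Extrusion cross-section = 0.11 × 0.47, so 0.0517 mm².
v_max = Q/A = 6.98/0.0517 = 135.01 mm/s → 135 mm/s.

135 mm/s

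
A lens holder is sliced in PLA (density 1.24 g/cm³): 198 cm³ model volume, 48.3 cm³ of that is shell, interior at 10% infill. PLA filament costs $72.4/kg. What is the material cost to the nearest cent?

Volume inside the shell = 198 − 48.3 = 149.7 cm³.
Deposited infill = 0.10 × 149.7, so 14.97 cm³.
Deposited volume: 48.3 + 14.97 → 63.27 cm³.
Mass: 63.27 × 1.24 → 78.4548 g.
At $72.4/kg: 78.4548/1000 × 72.4 = $5.68.

$5.68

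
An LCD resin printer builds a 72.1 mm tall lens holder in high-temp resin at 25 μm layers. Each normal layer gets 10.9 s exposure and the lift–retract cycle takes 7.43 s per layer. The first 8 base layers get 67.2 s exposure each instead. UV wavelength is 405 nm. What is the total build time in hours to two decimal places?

Layers = ⌈72.1/0.025⌉ = 2884.
Bottom layers = 8 × (67.2 + 7.43) = 597.04 s.
Normal layers: 2876 × (10.9 + 7.43) → 52717.08 s.
Total = 597.04 + 52717.08 = 53314.12 s = 14.81 hours.

14.81 hours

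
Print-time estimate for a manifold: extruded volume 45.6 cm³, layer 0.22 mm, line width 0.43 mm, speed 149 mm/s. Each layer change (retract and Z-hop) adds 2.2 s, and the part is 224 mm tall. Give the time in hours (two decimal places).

Line area = 0.22 × 0.43 = 0.0946 mm².
Toolpath length = 45.6 cm³ / 0.0946 mm² = 45600 / 0.0946 = 482029.6 mm.
Time extruding = 482029.6 / 149 = 3235.1 s.
Number of layers: 224 / 0.22 → 1019 (rounded up).
Z-hop total = 1019 × 2.2, so 2241.8 s.
Total = 3235.1 + 2241.8 = 5476.9 s = 1.52 hours.

1.52 hours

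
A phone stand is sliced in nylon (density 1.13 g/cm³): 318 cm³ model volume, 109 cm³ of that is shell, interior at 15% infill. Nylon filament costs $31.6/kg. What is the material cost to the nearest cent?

$5.01

Infill region = 318 − 109 = 209 cm³.
Infill deposited: 0.15 × 209 → 31.35 cm³.
Total extruded = 109 + 31.35 = 140.35 cm³.
Mass = 140.35 × 1.13, so 158.5955 g.
At $31.6/kg: 158.5955/1000 × 31.6 = $5.01.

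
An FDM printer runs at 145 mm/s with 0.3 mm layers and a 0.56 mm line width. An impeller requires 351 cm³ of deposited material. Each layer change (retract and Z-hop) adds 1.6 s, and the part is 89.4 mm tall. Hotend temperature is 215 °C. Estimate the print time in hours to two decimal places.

Extrusion cross-section = 0.3 × 0.56 = 0.168 mm².
Toolpath length = 351 cm³ / 0.168 mm² = 351000 / 0.168 = 2089285.7 mm.
Extrusion time: 2089285.7 / 145 → 14408.9 s.
Number of layers: 89.4 / 0.3 → 298 (rounded up).
Non-print overhead = 298 × 1.6 = 476.8 s.
Total = 14408.9 + 476.8 = 14885.7 s = 4.13 hours.

4.13 hours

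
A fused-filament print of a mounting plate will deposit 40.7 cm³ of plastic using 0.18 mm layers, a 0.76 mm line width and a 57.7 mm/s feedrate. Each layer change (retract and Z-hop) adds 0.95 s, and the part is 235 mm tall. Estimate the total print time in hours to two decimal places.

1.78 hours

Bead cross-section = 0.18 × 0.76 = 0.1368 mm².
Total extruded path = 40700/0.1368 = 297514.6 mm.
Extrusion time: 297514.6 / 57.7 → 5156.2 s.
Layers = ⌈235/0.18⌉ = 1306.
Non-print overhead = 1306 × 0.95, so 1240.7 s.
Altogether 5156.2 + 1240.7 = 6396.9 s, i.e. 1.78 hours.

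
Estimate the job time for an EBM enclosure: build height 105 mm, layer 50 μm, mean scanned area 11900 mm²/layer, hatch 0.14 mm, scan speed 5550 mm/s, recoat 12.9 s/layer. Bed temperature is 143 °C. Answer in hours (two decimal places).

16.46 hours

Number of layers: 105 / 0.05 → 2100 (rounded up).
Scan path per layer: 11900 / 0.14 → 85000 mm.
Per-layer scan time: 85000 / 5550 → 15.3153 s.
Per-layer time = 15.3153 + 12.9, so 28.2153 s.
Build time = 2100 × 28.2153 = 59252.13 s = 16.46 hours.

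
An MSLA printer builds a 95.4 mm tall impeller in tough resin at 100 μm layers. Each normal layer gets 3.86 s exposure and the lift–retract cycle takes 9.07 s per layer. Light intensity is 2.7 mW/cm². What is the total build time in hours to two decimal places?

Number of layers: 95.4 / 0.1 → 954 (rounded up).
Cycle time: 3.86 + 9.07 → 12.93 s.
Build time: 954 × 12.93 s = 12335.22 s, i.e. 3.43 hours.

3.43 hours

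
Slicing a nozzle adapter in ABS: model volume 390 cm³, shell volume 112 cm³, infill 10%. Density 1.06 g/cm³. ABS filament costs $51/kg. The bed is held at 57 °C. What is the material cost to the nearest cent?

$7.56

Volume inside the shell = 390 − 112 = 278 cm³.
Infill volume = 0.10 × 278 = 27.8 cm³.
Total printed volume: 112 + 27.8 → 139.8 cm³.
Mass = 139.8 × 1.06, so 148.188 g.
Cost = 148.188 g / 1000 × $51/kg = $7.56.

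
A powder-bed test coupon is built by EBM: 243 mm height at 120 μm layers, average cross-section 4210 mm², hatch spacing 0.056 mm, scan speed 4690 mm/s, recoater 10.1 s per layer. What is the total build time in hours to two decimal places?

Layer count = ceil(243 / 0.12) = 2025.
Per-layer scan distance: 4210 / 0.056 → 75178.6 mm.
Scan time per layer = 75178.6 / 4690 = 16.0296 s.
Time per layer = 16.0296 + 10.1 = 26.1296 s.
Total: 2025 × 26.1296 s = 52912.44 s → 14.70 hours.

14.70 hours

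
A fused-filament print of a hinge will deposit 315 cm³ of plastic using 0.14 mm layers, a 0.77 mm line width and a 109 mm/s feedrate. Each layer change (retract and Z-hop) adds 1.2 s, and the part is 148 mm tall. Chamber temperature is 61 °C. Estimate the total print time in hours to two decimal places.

Line area: 0.14 × 0.77 → 0.1078 mm².
Toolpath length = 315 cm³ / 0.1078 mm² = 315000 / 0.1078 = 2922077.9 mm.
Time extruding: 2922077.9 / 109 → 26808.1 s.
Layers = ⌈148/0.14⌉ = 1058.
Z-hop total = 1058 × 1.2 = 1269.6 s.
Total = 26808.1 + 1269.6 = 28077.7 s = 7.80 hours.

7.80 hours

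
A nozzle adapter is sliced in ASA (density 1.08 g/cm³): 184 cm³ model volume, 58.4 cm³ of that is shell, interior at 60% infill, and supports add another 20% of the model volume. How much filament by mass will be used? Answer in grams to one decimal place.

184.2 g

Infill region: 184 − 58.4 → 125.6 cm³.
Infill volume: 0.60 × 125.6 → 75.36 cm³.
Support = 0.20 × 184 = 36.8 cm³.
Deposited volume: 58.4 + 75.36 + 36.8 → 170.56 cm³.
Mass = 170.56 × 1.08, so 184.2048 g.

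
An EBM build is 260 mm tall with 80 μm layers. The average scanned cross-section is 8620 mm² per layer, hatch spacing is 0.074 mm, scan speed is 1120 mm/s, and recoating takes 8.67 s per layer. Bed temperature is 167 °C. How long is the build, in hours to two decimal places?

101.72 hours

Layer count = ceil(260 / 0.08) = 3250.
Scan path per layer = 8620 / 0.074, so 116486.5 mm.
Beam time per layer: 116486.5 / 1120 → 104.0058 s.
Per-layer time = 104.0058 + 8.67 = 112.6758 s.
Total: 3250 × 112.6758 s = 366196.35 s → 101.72 hours.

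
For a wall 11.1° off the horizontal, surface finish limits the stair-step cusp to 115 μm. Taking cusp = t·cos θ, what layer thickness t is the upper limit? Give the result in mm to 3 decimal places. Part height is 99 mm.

t = h_c / cos θ = 0.115 / 0.9813 = 0.117 mm.

0.117 mm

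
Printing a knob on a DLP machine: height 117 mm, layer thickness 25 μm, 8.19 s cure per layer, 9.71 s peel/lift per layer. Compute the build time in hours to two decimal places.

23.27 hours

Layer count = ceil(117 / 0.025) = 4680.
Each layer takes = 8.19 + 9.71 = 17.9 s.
Build time: 4680 × 17.9 s = 83772 s, i.e. 23.27 hours.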